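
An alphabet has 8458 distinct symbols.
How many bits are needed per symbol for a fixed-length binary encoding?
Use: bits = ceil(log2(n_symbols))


log2(8458) = 13.0461
Bracket: 2^13 = 8192 < 8458 <= 2^14 = 16384
So ceil(log2(8458)) = 14

bits = ceil(log2(8458)) = ceil(13.0461) = 14 bits


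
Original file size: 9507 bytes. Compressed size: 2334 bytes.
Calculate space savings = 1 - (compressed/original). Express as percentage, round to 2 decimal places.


ratio = compressed/original = 2334/9507 = 0.245503
savings = 1 - ratio = 1 - 0.245503 = 0.754497
as a percentage: 0.754497 * 100 = 75.45%

Space savings = 1 - 2334/9507 = 75.45%


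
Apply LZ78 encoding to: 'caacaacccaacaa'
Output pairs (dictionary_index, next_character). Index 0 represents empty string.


LZ78 encoding steps:
Dictionary: {0: ''}
Step 1: w='' (idx 0), next='c' -> output (0, 'c'), add 'c' as idx 1
Step 2: w='' (idx 0), next='a' -> output (0, 'a'), add 'a' as idx 2
Step 3: w='a' (idx 2), next='c' -> output (2, 'c'), add 'ac' as idx 3
Step 4: w='a' (idx 2), next='a' -> output (2, 'a'), add 'aa' as idx 4
Step 5: w='c' (idx 1), next='c' -> output (1, 'c'), add 'cc' as idx 5
Step 6: w='c' (idx 1), next='a' -> output (1, 'a'), add 'ca' as idx 6
Step 7: w='ac' (idx 3), next='a' -> output (3, 'a'), add 'aca' as idx 7
Step 8: w='a' (idx 2), end of input -> output (2, '')


Encoded: [(0, 'c'), (0, 'a'), (2, 'c'), (2, 'a'), (1, 'c'), (1, 'a'), (3, 'a'), (2, '')]


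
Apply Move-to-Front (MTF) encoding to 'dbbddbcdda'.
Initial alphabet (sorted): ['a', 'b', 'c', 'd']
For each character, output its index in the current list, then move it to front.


MTF encoding:
'd': index 3 in ['a', 'b', 'c', 'd'] -> ['d', 'a', 'b', 'c']
'b': index 2 in ['d', 'a', 'b', 'c'] -> ['b', 'd', 'a', 'c']
'b': index 0 in ['b', 'd', 'a', 'c'] -> ['b', 'd', 'a', 'c']
'd': index 1 in ['b', 'd', 'a', 'c'] -> ['d', 'b', 'a', 'c']
'd': index 0 in ['d', 'b', 'a', 'c'] -> ['d', 'b', 'a', 'c']
'b': index 1 in ['d', 'b', 'a', 'c'] -> ['b', 'd', 'a', 'c']
'c': index 3 in ['b', 'd', 'a', 'c'] -> ['c', 'b', 'd', 'a']
'd': index 2 in ['c', 'b', 'd', 'a'] -> ['d', 'c', 'b', 'a']
'd': index 0 in ['d', 'c', 'b', 'a'] -> ['d', 'c', 'b', 'a']
'a': index 3 in ['d', 'c', 'b', 'a'] -> ['a', 'd', 'c', 'b']


Output: [3, 2, 0, 1, 0, 1, 3, 2, 0, 3]


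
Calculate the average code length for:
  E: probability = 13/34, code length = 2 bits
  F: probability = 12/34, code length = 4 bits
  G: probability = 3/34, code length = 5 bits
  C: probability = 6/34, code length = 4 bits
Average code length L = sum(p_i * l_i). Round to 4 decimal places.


Weighted contributions p_i * l_i:
  E: (13/34) * 2 = 26/34
  F: (12/34) * 4 = 48/34
  G: (3/34) * 5 = 15/34
  C: (6/34) * 4 = 24/34
Sum = (26 + 48 + 15 + 24)/34 = 113/34

L = 113/34 = 3.3235 bits/symbol


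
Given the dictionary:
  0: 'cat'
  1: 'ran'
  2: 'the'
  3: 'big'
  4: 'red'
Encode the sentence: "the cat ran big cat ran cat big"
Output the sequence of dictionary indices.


Look up each word in the dictionary:
  'the' -> 2
  'cat' -> 0
  'ran' -> 1
  'big' -> 3
  'cat' -> 0
  'ran' -> 1
  'cat' -> 0
  'big' -> 3

Encoded: [2, 0, 1, 3, 0, 1, 0, 3]


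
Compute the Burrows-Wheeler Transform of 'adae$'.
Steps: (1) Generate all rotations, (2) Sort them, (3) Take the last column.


Rotations (sorted):
  0: $adae -> last char: e
  1: adae$ -> last char: $
  2: ae$ad -> last char: d
  3: dae$a -> last char: a
  4: e$ada -> last char: a


BWT = e$daa


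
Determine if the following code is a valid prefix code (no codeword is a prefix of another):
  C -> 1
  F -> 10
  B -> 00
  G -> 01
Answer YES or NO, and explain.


Checking each pair (does one codeword prefix another?):
  C='1' vs F='10': prefix -- VIOLATION

NO -- this is NOT a valid prefix code. C (1) is a prefix of F (10).


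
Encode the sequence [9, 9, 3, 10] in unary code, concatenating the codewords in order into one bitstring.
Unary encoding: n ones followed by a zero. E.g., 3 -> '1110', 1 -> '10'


Encode each number as n ones followed by a terminating 0:
  9 -> 1111111110 (10 bits)
  9 -> 1111111110 (10 bits)
  3 -> 1110 (4 bits)
  10 -> 11111111110 (11 bits)
Total length = 10 + 10 + 4 + 11 = 35 bits.

Unary([9, 9, 3, 10]) = 11111111101111111110111011111111110 (35 bits)


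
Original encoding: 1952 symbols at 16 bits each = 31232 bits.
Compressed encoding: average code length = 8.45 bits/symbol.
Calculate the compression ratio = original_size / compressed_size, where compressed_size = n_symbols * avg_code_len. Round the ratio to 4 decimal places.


original_size = n_symbols * orig_bits = 1952 * 16 = 31232 bits
compressed_size = n_symbols * avg_code_len = 1952 * 8.45 = 16494.4 bits
ratio = original_size / compressed_size = 31232 / 16494.4 = 1.8935

Compression ratio = 1.8935


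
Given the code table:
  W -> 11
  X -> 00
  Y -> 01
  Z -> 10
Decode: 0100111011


Decoding:
01 -> Y
00 -> X
11 -> W
10 -> Z
11 -> W


Result: YXWZW


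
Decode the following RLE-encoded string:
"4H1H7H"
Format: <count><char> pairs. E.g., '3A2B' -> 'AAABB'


Expanding each <count><char> pair:
  4H -> 'HHHH'
  1H -> 'H'
  7H -> 'HHHHHHH'

Decoded = HHHHHHHHHHHH


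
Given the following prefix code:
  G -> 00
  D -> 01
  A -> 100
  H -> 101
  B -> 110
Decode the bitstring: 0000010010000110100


Decoding step by step:
Bits 00 -> G
Bits 00 -> G
Bits 01 -> D
Bits 00 -> G
Bits 100 -> A
Bits 00 -> G
Bits 110 -> B
Bits 100 -> A


Decoded message: GGDGAGBA


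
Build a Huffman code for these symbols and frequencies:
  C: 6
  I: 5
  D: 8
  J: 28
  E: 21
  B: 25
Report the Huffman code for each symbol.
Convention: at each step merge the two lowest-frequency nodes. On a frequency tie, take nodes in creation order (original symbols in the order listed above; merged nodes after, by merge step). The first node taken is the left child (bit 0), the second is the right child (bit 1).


Huffman tree construction:
Step 1: Merge I(5) + C(6) = 11
Step 2: Merge D(8) + (I+C)(11) = 19
Step 3: Merge (D+(I+C))(19) + E(21) = 40
Step 4: Merge B(25) + J(28) = 53
Step 5: Merge ((D+(I+C))+E)(40) + (B+J)(53) = 93
Read each symbol's code off the tree from the root (left child = 0, right child = 1).

Codes:
  C: 0011 (length 4)
  I: 0010 (length 4)
  D: 000 (length 3)
  J: 11 (length 2)
  E: 01 (length 2)
  B: 10 (length 2)
Average code length: 216/93 = 2.3226 bits/symbol


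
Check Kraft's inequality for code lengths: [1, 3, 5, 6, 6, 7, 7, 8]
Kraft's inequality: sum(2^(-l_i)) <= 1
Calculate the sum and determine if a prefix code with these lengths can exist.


Sum = 2^(-1) + 2^(-3) + 2^(-5) + 2^(-6) + 2^(-6) + 2^(-7) + 2^(-7) + 2^(-8)
    = 0.5 + 0.125 + 0.03125 + 0.015625 + 0.015625 + 0.0078125 + 0.0078125 + 0.00390625
    = 181/256 = 0.70703125
Since 0.70703125 <= 1, Kraft's inequality IS satisfied.
A prefix code with these lengths CAN exist.

Kraft sum = 0.70703125. Satisfied.


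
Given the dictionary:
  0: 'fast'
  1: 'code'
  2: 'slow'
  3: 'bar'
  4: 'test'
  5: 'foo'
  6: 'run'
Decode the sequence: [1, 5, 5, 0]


Look up each index in the dictionary:
  1 -> 'code'
  5 -> 'foo'
  5 -> 'foo'
  0 -> 'fast'

Decoded: "code foo foo fast"


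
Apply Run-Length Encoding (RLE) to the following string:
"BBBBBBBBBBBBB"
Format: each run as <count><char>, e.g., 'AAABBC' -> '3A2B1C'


Scanning runs left to right:
  i=0: run of 'B' x 13 -> '13B'

RLE = 13B


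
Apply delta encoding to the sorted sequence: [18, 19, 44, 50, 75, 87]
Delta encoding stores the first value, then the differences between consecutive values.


First value: 18
Deltas:
  19 - 18 = 1
  44 - 19 = 25
  50 - 44 = 6
  75 - 50 = 25
  87 - 75 = 12


Delta encoded: [18, 1, 25, 6, 25, 12]


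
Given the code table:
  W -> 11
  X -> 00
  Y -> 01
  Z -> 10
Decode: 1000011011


Decoding:
10 -> Z
00 -> X
01 -> Y
10 -> Z
11 -> W


Result: ZXYZW


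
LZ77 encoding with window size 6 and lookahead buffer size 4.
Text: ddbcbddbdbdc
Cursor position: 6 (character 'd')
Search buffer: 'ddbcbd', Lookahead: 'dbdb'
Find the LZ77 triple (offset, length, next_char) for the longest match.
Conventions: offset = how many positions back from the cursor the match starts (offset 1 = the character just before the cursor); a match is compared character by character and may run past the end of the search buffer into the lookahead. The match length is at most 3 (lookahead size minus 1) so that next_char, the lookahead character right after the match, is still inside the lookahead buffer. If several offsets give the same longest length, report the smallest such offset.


Try each offset into the search buffer:
  offset=1 (pos 5, char 'd'): match length 1
  offset=2 (pos 4, char 'b'): match length 0
  offset=3 (pos 3, char 'c'): match length 0
  offset=4 (pos 2, char 'b'): match length 0
  offset=5 (pos 1, char 'd'): match length 2
  offset=6 (pos 0, char 'd'): match length 1
Longest match has length 2 at offset 5.
next_char = character at position 6 + 2 = 8 -> 'd'

Best match: offset=5, length=2 (matching 'db' starting at position 1)
LZ77 triple: (5, 2, 'd')


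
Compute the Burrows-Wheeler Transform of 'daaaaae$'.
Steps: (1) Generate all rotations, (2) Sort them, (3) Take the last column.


Rotations (sorted):
  0: $daaaaae -> last char: e
  1: aaaaae$d -> last char: d
  2: aaaae$da -> last char: a
  3: aaae$daa -> last char: a
  4: aae$daaa -> last char: a
  5: ae$daaaa -> last char: a
  6: daaaaae$ -> last char: $
  7: e$daaaaa -> last char: a


BWT = edaaaa$a


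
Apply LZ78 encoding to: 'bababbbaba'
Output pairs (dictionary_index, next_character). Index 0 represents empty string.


LZ78 encoding steps:
Dictionary: {0: ''}
Step 1: w='' (idx 0), next='b' -> output (0, 'b'), add 'b' as idx 1
Step 2: w='' (idx 0), next='a' -> output (0, 'a'), add 'a' as idx 2
Step 3: w='b' (idx 1), next='a' -> output (1, 'a'), add 'ba' as idx 3
Step 4: w='b' (idx 1), next='b' -> output (1, 'b'), add 'bb' as idx 4
Step 5: w='ba' (idx 3), next='b' -> output (3, 'b'), add 'bab' as idx 5
Step 6: w='a' (idx 2), end of input -> output (2, '')


Encoded: [(0, 'b'), (0, 'a'), (1, 'a'), (1, 'b'), (3, 'b'), (2, '')]


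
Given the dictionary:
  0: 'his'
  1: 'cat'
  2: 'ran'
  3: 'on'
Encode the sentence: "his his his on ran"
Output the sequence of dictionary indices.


Look up each word in the dictionary:
  'his' -> 0
  'his' -> 0
  'his' -> 0
  'on' -> 3
  'ran' -> 2

Encoded: [0, 0, 0, 3, 2]


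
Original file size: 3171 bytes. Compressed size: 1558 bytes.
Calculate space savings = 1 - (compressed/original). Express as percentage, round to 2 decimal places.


ratio = compressed/original = 1558/3171 = 0.491328
savings = 1 - ratio = 1 - 0.491328 = 0.508672
as a percentage: 0.508672 * 100 = 50.87%

Space savings = 1 - 1558/3171 = 50.87%


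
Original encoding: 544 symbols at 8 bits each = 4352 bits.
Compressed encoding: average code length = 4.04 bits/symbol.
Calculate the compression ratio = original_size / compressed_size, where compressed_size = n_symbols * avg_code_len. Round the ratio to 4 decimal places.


original_size = n_symbols * orig_bits = 544 * 8 = 4352 bits
compressed_size = n_symbols * avg_code_len = 544 * 4.04 = 2197.76 bits
ratio = original_size / compressed_size = 4352 / 2197.76 = 1.9802

Compression ratio = 1.9802


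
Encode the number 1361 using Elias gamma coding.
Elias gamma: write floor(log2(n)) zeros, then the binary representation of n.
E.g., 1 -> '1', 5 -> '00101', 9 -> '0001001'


num_bits = floor(log2(1361)) + 1 = 11
leading_zeros = num_bits - 1 = 10
binary(1361) = 10101010001

Elias gamma(1361) = '0000000000' + '10101010001' = 000000000010101010001 (21 bits)


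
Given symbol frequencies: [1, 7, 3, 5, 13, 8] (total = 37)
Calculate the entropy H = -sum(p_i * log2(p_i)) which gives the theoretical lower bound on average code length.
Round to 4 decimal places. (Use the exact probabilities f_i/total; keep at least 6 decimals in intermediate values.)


Per-symbol terms -p_i * log2(p_i) with p_i = f_i/37:
  p = 1/37 = 0.027027: log2(p) = -5.209453, -p*log2(p) = 0.140796
  p = 7/37 = 0.189189: log2(p) = -2.402098, -p*log2(p) = 0.454451
  p = 3/37 = 0.081081: log2(p) = -3.624491, -p*log2(p) = 0.293878
  p = 5/37 = 0.135135: log2(p) = -2.887525, -p*log2(p) = 0.390206
  p = 13/37 = 0.351351: log2(p) = -1.509014, -p*log2(p) = 0.530194
  p = 8/37 = 0.216216: log2(p) = -2.209453, -p*log2(p) = 0.477720
H = 0.140796 + 0.454451 + 0.293878 + 0.390206 + 0.530194 + 0.477720 = 2.287245

H = 2.2872 bits/symbol


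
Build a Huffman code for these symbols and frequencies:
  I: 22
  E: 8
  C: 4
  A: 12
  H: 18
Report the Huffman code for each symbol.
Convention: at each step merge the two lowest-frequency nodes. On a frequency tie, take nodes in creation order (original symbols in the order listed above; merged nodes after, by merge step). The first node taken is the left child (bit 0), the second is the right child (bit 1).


Huffman tree construction:
Step 1: Merge C(4) + E(8) = 12
Step 2: Merge A(12) + (C+E)(12) = 24
Step 3: Merge H(18) + I(22) = 40
Step 4: Merge (A+(C+E))(24) + (H+I)(40) = 64
Read each symbol's code off the tree from the root (left child = 0, right child = 1).

Codes:
  I: 11 (length 2)
  E: 011 (length 3)
  C: 010 (length 3)
  A: 00 (length 2)
  H: 10 (length 2)
Average code length: 140/64 = 2.1875 bits/symbol


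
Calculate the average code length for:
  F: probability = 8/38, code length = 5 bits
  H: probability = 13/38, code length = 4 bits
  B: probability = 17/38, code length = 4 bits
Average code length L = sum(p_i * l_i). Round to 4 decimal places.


Weighted contributions p_i * l_i:
  F: (8/38) * 5 = 40/38
  H: (13/38) * 4 = 52/38
  B: (17/38) * 4 = 68/38
Sum = (40 + 52 + 68)/38 = 160/38

L = 160/38 = 4.2105 bits/symbol


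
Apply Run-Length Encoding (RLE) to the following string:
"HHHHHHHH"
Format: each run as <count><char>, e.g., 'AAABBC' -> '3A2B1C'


Scanning runs left to right:
  i=0: run of 'H' x 8 -> '8H'

RLE = 8H


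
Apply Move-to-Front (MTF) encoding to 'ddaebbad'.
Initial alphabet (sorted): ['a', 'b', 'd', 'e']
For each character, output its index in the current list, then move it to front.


MTF encoding:
'd': index 2 in ['a', 'b', 'd', 'e'] -> ['d', 'a', 'b', 'e']
'd': index 0 in ['d', 'a', 'b', 'e'] -> ['d', 'a', 'b', 'e']
'a': index 1 in ['d', 'a', 'b', 'e'] -> ['a', 'd', 'b', 'e']
'e': index 3 in ['a', 'd', 'b', 'e'] -> ['e', 'a', 'd', 'b']
'b': index 3 in ['e', 'a', 'd', 'b'] -> ['b', 'e', 'a', 'd']
'b': index 0 in ['b', 'e', 'a', 'd'] -> ['b', 'e', 'a', 'd']
'a': index 2 in ['b', 'e', 'a', 'd'] -> ['a', 'b', 'e', 'd']
'd': index 3 in ['a', 'b', 'e', 'd'] -> ['d', 'a', 'b', 'e']


Output: [2, 0, 1, 3, 3, 0, 2, 3]


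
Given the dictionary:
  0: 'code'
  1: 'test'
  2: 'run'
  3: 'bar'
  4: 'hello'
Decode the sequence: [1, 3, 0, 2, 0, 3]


Look up each index in the dictionary:
  1 -> 'test'
  3 -> 'bar'
  0 -> 'code'
  2 -> 'run'
  0 -> 'code'
  3 -> 'bar'

Decoded: "test bar code run code bar"


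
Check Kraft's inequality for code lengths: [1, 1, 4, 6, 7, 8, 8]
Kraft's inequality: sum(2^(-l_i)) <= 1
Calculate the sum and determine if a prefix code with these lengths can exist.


Sum = 2^(-1) + 2^(-1) + 2^(-4) + 2^(-6) + 2^(-7) + 2^(-8) + 2^(-8)
    = 0.5 + 0.5 + 0.0625 + 0.015625 + 0.0078125 + 0.00390625 + 0.00390625
    = 280/256 = 1.09375
Since 1.09375 > 1, Kraft's inequality is NOT satisfied.
A prefix code with these lengths CANNOT exist.

Kraft sum = 1.09375. Not satisfied.


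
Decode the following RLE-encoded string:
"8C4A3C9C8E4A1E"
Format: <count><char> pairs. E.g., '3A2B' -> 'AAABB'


Expanding each <count><char> pair:
  8C -> 'CCCCCCCC'
  4A -> 'AAAA'
  3C -> 'CCC'
  9C -> 'CCCCCCCCC'
  8E -> 'EEEEEEEE'
  4A -> 'AAAA'
  1E -> 'E'

Decoded = CCCCCCCCAAAACCCCCCCCCCCCEEEEEEEEAAAAE


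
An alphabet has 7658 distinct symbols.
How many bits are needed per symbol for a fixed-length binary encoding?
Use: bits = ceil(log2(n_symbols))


log2(7658) = 12.9028
Bracket: 2^12 = 4096 < 7658 <= 2^13 = 8192
So ceil(log2(7658)) = 13

bits = ceil(log2(7658)) = ceil(12.9028) = 13 bits


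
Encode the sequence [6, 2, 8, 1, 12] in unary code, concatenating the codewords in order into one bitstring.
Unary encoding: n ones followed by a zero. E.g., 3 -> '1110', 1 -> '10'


Encode each number as n ones followed by a terminating 0:
  6 -> 1111110 (7 bits)
  2 -> 110 (3 bits)
  8 -> 111111110 (9 bits)
  1 -> 10 (2 bits)
  12 -> 1111111111110 (13 bits)
Total length = 7 + 3 + 9 + 2 + 13 = 34 bits.

Unary([6, 2, 8, 1, 12]) = 1111110110111111110101111111111110 (34 bits)


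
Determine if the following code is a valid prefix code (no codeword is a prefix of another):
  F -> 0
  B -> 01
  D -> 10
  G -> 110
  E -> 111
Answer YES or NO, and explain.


Checking each pair (does one codeword prefix another?):
  F='0' vs B='01': prefix -- VIOLATION

NO -- this is NOT a valid prefix code. F (0) is a prefix of B (01).


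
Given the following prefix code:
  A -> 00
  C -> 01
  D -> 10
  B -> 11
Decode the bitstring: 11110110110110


Decoding step by step:
Bits 11 -> B
Bits 11 -> B
Bits 01 -> C
Bits 10 -> D
Bits 11 -> B
Bits 01 -> C
Bits 10 -> D


Decoded message: BBCDBCD


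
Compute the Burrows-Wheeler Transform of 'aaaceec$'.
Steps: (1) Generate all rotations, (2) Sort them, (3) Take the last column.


Rotations (sorted):
  0: $aaaceec -> last char: c
  1: aaaceec$ -> last char: $
  2: aaceec$a -> last char: a
  3: aceec$aa -> last char: a
  4: c$aaacee -> last char: e
  5: ceec$aaa -> last char: a
  6: ec$aaace -> last char: e
  7: eec$aaac -> last char: c


BWT = c$aaeaec


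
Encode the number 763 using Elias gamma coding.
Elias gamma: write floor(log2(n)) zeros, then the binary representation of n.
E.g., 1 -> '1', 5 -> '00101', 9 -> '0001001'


num_bits = floor(log2(763)) + 1 = 10
leading_zeros = num_bits - 1 = 9
binary(763) = 1011111011

Elias gamma(763) = '000000000' + '1011111011' = 0000000001011111011 (19 bits)


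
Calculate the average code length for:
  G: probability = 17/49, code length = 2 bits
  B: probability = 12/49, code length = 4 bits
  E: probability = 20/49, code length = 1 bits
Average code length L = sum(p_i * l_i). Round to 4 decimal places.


Weighted contributions p_i * l_i:
  G: (17/49) * 2 = 34/49
  B: (12/49) * 4 = 48/49
  E: (20/49) * 1 = 20/49
Sum = (34 + 48 + 20)/49 = 102/49

L = 102/49 = 2.0816 bits/symbol


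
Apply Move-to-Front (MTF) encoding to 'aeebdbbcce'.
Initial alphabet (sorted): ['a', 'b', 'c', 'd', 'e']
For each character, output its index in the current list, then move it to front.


MTF encoding:
'a': index 0 in ['a', 'b', 'c', 'd', 'e'] -> ['a', 'b', 'c', 'd', 'e']
'e': index 4 in ['a', 'b', 'c', 'd', 'e'] -> ['e', 'a', 'b', 'c', 'd']
'e': index 0 in ['e', 'a', 'b', 'c', 'd'] -> ['e', 'a', 'b', 'c', 'd']
'b': index 2 in ['e', 'a', 'b', 'c', 'd'] -> ['b', 'e', 'a', 'c', 'd']
'd': index 4 in ['b', 'e', 'a', 'c', 'd'] -> ['d', 'b', 'e', 'a', 'c']
'b': index 1 in ['d', 'b', 'e', 'a', 'c'] -> ['b', 'd', 'e', 'a', 'c']
'b': index 0 in ['b', 'd', 'e', 'a', 'c'] -> ['b', 'd', 'e', 'a', 'c']
'c': index 4 in ['b', 'd', 'e', 'a', 'c'] -> ['c', 'b', 'd', 'e', 'a']
'c': index 0 in ['c', 'b', 'd', 'e', 'a'] -> ['c', 'b', 'd', 'e', 'a']
'e': index 3 in ['c', 'b', 'd', 'e', 'a'] -> ['e', 'c', 'b', 'd', 'a']


Output: [0, 4, 0, 2, 4, 1, 0, 4, 0, 3]


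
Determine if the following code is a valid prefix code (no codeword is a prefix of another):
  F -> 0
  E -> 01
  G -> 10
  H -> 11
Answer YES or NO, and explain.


Checking each pair (does one codeword prefix another?):
  F='0' vs E='01': prefix -- VIOLATION

NO -- this is NOT a valid prefix code. F (0) is a prefix of E (01).


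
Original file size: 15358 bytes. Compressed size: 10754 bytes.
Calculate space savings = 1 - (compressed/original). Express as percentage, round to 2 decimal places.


ratio = compressed/original = 10754/15358 = 0.700221
savings = 1 - ratio = 1 - 0.700221 = 0.299779
as a percentage: 0.299779 * 100 = 29.98%

Space savings = 1 - 10754/15358 = 29.98%


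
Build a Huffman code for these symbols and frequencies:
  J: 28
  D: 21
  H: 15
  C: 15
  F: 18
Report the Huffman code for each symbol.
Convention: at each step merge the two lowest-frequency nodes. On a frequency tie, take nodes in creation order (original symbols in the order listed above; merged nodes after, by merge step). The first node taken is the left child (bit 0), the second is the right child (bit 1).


Huffman tree construction:
Step 1: Merge H(15) + C(15) = 30
Step 2: Merge F(18) + D(21) = 39
Step 3: Merge J(28) + (H+C)(30) = 58
Step 4: Merge (F+D)(39) + (J+(H+C))(58) = 97
Read each symbol's code off the tree from the root (left child = 0, right child = 1).

Codes:
  J: 10 (length 2)
  D: 01 (length 2)
  H: 110 (length 3)
  C: 111 (length 3)
  F: 00 (length 2)
Average code length: 224/97 = 2.3093 bits/symbol


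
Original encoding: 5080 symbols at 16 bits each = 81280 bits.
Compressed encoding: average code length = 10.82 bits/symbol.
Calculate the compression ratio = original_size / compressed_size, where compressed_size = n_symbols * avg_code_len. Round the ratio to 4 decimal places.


original_size = n_symbols * orig_bits = 5080 * 16 = 81280 bits
compressed_size = n_symbols * avg_code_len = 5080 * 10.82 = 54965.6 bits
ratio = original_size / compressed_size = 81280 / 54965.6 = 1.4787

Compression ratio = 1.4787


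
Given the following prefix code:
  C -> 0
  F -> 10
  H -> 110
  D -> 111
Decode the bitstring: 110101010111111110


Decoding step by step:
Bits 110 -> H
Bits 10 -> F
Bits 10 -> F
Bits 10 -> F
Bits 111 -> D
Bits 111 -> D
Bits 110 -> H


Decoded message: HFFFDDH


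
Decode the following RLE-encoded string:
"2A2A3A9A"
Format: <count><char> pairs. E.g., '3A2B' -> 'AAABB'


Expanding each <count><char> pair:
  2A -> 'AA'
  2A -> 'AA'
  3A -> 'AAA'
  9A -> 'AAAAAAAAA'

Decoded = AAAAAAAAAAAAAAAA


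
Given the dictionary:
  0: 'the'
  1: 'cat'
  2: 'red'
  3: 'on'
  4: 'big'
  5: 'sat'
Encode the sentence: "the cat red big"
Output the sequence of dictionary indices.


Look up each word in the dictionary:
  'the' -> 0
  'cat' -> 1
  'red' -> 2
  'big' -> 4

Encoded: [0, 1, 2, 4]


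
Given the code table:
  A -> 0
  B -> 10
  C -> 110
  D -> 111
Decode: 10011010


Decoding:
10 -> B
0 -> A
110 -> C
10 -> B


Result: BACB


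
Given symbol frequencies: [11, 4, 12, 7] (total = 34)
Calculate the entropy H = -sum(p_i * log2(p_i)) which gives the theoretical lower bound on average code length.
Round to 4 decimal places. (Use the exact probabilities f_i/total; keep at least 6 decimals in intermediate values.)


Per-symbol terms -p_i * log2(p_i) with p_i = f_i/34:
  p = 11/34 = 0.323529: log2(p) = -1.628031, -p*log2(p) = 0.526716
  p = 4/34 = 0.117647: log2(p) = -3.087463, -p*log2(p) = 0.363231
  p = 12/34 = 0.352941: log2(p) = -1.502500, -p*log2(p) = 0.530294
  p = 7/34 = 0.205882: log2(p) = -2.280108, -p*log2(p) = 0.469434
H = 0.526716 + 0.363231 + 0.530294 + 0.469434 = 1.889675

H = 1.8897 bits/symbol


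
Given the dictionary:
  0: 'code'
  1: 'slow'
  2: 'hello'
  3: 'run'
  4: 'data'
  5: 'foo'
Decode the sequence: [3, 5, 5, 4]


Look up each index in the dictionary:
  3 -> 'run'
  5 -> 'foo'
  5 -> 'foo'
  4 -> 'data'

Decoded: "run foo foo data"


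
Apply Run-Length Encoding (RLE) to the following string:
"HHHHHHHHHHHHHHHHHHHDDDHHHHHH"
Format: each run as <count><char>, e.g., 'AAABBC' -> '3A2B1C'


Scanning runs left to right:
  i=0: run of 'H' x 19 -> '19H'
  i=19: run of 'D' x 3 -> '3D'
  i=22: run of 'H' x 6 -> '6H'

RLE = 19H3D6H


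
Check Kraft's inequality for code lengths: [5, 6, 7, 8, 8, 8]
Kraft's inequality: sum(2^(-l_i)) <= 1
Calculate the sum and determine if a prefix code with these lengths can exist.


Sum = 2^(-5) + 2^(-6) + 2^(-7) + 2^(-8) + 2^(-8) + 2^(-8)
    = 0.03125 + 0.015625 + 0.0078125 + 0.00390625 + 0.00390625 + 0.00390625
    = 17/256 = 0.06640625
Since 0.06640625 <= 1, Kraft's inequality IS satisfied.
A prefix code with these lengths CAN exist.

Kraft sum = 0.06640625. Satisfied.


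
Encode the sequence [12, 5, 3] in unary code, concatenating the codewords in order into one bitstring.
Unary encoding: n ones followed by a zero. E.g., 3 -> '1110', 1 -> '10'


Encode each number as n ones followed by a terminating 0:
  12 -> 1111111111110 (13 bits)
  5 -> 111110 (6 bits)
  3 -> 1110 (4 bits)
Total length = 13 + 6 + 4 = 23 bits.

Unary([12, 5, 3]) = 11111111111101111101110 (23 bits)


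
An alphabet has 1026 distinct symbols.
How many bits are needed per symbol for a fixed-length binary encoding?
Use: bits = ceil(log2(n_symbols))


log2(1026) = 10.0028
Bracket: 2^10 = 1024 < 1026 <= 2^11 = 2048
So ceil(log2(1026)) = 11

bits = ceil(log2(1026)) = ceil(10.0028) = 11 bits


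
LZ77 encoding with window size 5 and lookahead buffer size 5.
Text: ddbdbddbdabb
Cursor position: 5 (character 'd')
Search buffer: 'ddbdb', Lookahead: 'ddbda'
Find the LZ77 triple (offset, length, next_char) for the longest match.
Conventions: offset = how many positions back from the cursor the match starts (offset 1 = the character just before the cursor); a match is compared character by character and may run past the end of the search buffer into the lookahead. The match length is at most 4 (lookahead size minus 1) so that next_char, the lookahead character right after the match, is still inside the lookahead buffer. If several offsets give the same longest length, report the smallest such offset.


Try each offset into the search buffer:
  offset=1 (pos 4, char 'b'): match length 0
  offset=2 (pos 3, char 'd'): match length 1
  offset=3 (pos 2, char 'b'): match length 0
  offset=4 (pos 1, char 'd'): match length 1
  offset=5 (pos 0, char 'd'): match length 4
Longest match has length 4 at offset 5.
next_char = character at position 5 + 4 = 9 -> 'a'

Best match: offset=5, length=4 (matching 'ddbd' starting at position 0)
LZ77 triple: (5, 4, 'a')


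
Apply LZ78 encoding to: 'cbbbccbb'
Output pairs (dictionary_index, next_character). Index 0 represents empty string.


LZ78 encoding steps:
Dictionary: {0: ''}
Step 1: w='' (idx 0), next='c' -> output (0, 'c'), add 'c' as idx 1
Step 2: w='' (idx 0), next='b' -> output (0, 'b'), add 'b' as idx 2
Step 3: w='b' (idx 2), next='b' -> output (2, 'b'), add 'bb' as idx 3
Step 4: w='c' (idx 1), next='c' -> output (1, 'c'), add 'cc' as idx 4
Step 5: w='bb' (idx 3), end of input -> output (3, '')


Encoded: [(0, 'c'), (0, 'b'), (2, 'b'), (1, 'c'), (3, '')]


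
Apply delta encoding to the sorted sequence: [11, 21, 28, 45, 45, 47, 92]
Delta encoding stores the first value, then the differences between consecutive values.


First value: 11
Deltas:
  21 - 11 = 10
  28 - 21 = 7
  45 - 28 = 17
  45 - 45 = 0
  47 - 45 = 2
  92 - 47 = 45


Delta encoded: [11, 10, 7, 17, 0, 2, 45]


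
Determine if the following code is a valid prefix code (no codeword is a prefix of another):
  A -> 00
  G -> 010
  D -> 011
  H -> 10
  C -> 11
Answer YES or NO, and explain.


Checking each pair (does one codeword prefix another?):
  A='00' vs G='010': no prefix
  A='00' vs D='011': no prefix
  A='00' vs H='10': no prefix
  A='00' vs C='11': no prefix
  G='010' vs A='00': no prefix
  G='010' vs D='011': no prefix
  G='010' vs H='10': no prefix
  G='010' vs C='11': no prefix
  D='011' vs A='00': no prefix
  D='011' vs G='010': no prefix
  D='011' vs H='10': no prefix
  D='011' vs C='11': no prefix
  H='10' vs A='00': no prefix
  H='10' vs G='010': no prefix
  H='10' vs D='011': no prefix
  H='10' vs C='11': no prefix
  C='11' vs A='00': no prefix
  C='11' vs G='010': no prefix
  C='11' vs D='011': no prefix
  C='11' vs H='10': no prefix
No violation found over all pairs.

YES -- this is a valid prefix code. No codeword is a prefix of any other codeword.


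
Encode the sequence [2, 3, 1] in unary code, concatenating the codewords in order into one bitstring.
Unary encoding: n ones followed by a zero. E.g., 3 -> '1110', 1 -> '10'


Encode each number as n ones followed by a terminating 0:
  2 -> 110 (3 bits)
  3 -> 1110 (4 bits)
  1 -> 10 (2 bits)
Total length = 3 + 4 + 2 = 9 bits.

Unary([2, 3, 1]) = 110111010 (9 bits)


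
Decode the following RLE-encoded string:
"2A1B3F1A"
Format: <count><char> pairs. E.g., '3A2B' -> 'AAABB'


Expanding each <count><char> pair:
  2A -> 'AA'
  1B -> 'B'
  3F -> 'FFF'
  1A -> 'A'

Decoded = AABFFFA


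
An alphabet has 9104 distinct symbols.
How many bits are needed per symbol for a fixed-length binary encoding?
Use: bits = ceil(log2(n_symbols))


log2(9104) = 13.1523
Bracket: 2^13 = 8192 < 9104 <= 2^14 = 16384
So ceil(log2(9104)) = 14

bits = ceil(log2(9104)) = ceil(13.1523) = 14 bits


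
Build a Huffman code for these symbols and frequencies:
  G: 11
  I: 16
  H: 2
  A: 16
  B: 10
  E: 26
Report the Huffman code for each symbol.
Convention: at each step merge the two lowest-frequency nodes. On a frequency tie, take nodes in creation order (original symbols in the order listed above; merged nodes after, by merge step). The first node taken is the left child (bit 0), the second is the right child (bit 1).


Huffman tree construction:
Step 1: Merge H(2) + B(10) = 12
Step 2: Merge G(11) + (H+B)(12) = 23
Step 3: Merge I(16) + A(16) = 32
Step 4: Merge (G+(H+B))(23) + E(26) = 49
Step 5: Merge (I+A)(32) + ((G+(H+B))+E)(49) = 81
Read each symbol's code off the tree from the root (left child = 0, right child = 1).

Codes:
  G: 100 (length 3)
  I: 00 (length 2)
  H: 1010 (length 4)
  A: 01 (length 2)
  B: 1011 (length 4)
  E: 11 (length 2)
Average code length: 197/81 = 2.4321 bits/symbol


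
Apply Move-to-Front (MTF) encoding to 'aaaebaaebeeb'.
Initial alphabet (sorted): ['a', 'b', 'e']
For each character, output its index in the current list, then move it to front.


MTF encoding:
'a': index 0 in ['a', 'b', 'e'] -> ['a', 'b', 'e']
'a': index 0 in ['a', 'b', 'e'] -> ['a', 'b', 'e']
'a': index 0 in ['a', 'b', 'e'] -> ['a', 'b', 'e']
'e': index 2 in ['a', 'b', 'e'] -> ['e', 'a', 'b']
'b': index 2 in ['e', 'a', 'b'] -> ['b', 'e', 'a']
'a': index 2 in ['b', 'e', 'a'] -> ['a', 'b', 'e']
'a': index 0 in ['a', 'b', 'e'] -> ['a', 'b', 'e']
'e': index 2 in ['a', 'b', 'e'] -> ['e', 'a', 'b']
'b': index 2 in ['e', 'a', 'b'] -> ['b', 'e', 'a']
'e': index 1 in ['b', 'e', 'a'] -> ['e', 'b', 'a']
'e': index 0 in ['e', 'b', 'a'] -> ['e', 'b', 'a']
'b': index 1 in ['e', 'b', 'a'] -> ['b', 'e', 'a']


Output: [0, 0, 0, 2, 2, 2, 0, 2, 2, 1, 0, 1]


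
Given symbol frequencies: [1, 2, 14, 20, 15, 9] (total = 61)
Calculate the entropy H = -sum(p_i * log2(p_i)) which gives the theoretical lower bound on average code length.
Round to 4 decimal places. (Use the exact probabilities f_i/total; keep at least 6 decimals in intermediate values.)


Per-symbol terms -p_i * log2(p_i) with p_i = f_i/61:
  p = 1/61 = 0.016393: log2(p) = -5.930737, -p*log2(p) = 0.097225
  p = 2/61 = 0.032787: log2(p) = -4.930737, -p*log2(p) = 0.161664
  p = 14/61 = 0.229508: log2(p) = -2.123382, -p*log2(p) = 0.487334
  p = 20/61 = 0.327869: log2(p) = -1.608809, -p*log2(p) = 0.527478
  p = 15/61 = 0.245902: log2(p) = -2.023847, -p*log2(p) = 0.497667
  p = 9/61 = 0.147541: log2(p) = -2.760812, -p*log2(p) = 0.407333
H = 0.097225 + 0.161664 + 0.487334 + 0.527478 + 0.497667 + 0.407333 = 2.178701

H = 2.1787 bits/symbol


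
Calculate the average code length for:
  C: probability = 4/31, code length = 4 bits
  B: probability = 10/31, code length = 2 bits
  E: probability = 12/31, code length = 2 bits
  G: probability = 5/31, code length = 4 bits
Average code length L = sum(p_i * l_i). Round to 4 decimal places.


Weighted contributions p_i * l_i:
  C: (4/31) * 4 = 16/31
  B: (10/31) * 2 = 20/31
  E: (12/31) * 2 = 24/31
  G: (5/31) * 4 = 20/31
Sum = (16 + 20 + 24 + 20)/31 = 80/31

L = 80/31 = 2.5806 bits/symbol


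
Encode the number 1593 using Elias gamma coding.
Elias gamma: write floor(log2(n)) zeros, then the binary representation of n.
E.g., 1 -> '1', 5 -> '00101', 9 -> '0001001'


num_bits = floor(log2(1593)) + 1 = 11
leading_zeros = num_bits - 1 = 10
binary(1593) = 11000111001

Elias gamma(1593) = '0000000000' + '11000111001' = 000000000011000111001 (21 bits)


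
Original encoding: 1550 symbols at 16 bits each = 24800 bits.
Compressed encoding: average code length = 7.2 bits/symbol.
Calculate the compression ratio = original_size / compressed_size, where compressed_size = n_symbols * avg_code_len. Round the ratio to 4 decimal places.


original_size = n_symbols * orig_bits = 1550 * 16 = 24800 bits
compressed_size = n_symbols * avg_code_len = 1550 * 7.2 = 11160.0 bits
ratio = original_size / compressed_size = 24800 / 11160.0 = 2.2222

Compression ratio = 2.2222


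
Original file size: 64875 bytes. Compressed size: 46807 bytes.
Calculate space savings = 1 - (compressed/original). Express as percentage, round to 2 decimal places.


ratio = compressed/original = 46807/64875 = 0.721495
savings = 1 - ratio = 1 - 0.721495 = 0.278505
as a percentage: 0.278505 * 100 = 27.85%

Space savings = 1 - 46807/64875 = 27.85%


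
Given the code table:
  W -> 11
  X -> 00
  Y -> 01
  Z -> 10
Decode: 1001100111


Decoding:
10 -> Z
01 -> Y
10 -> Z
01 -> Y
11 -> W


Result: ZYZYW


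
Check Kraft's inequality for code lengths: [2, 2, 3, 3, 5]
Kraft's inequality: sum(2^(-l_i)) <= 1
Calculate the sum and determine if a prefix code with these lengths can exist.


Sum = 2^(-2) + 2^(-2) + 2^(-3) + 2^(-3) + 2^(-5)
    = 0.25 + 0.25 + 0.125 + 0.125 + 0.03125
    = 25/32 = 0.78125
Since 0.78125 <= 1, Kraft's inequality IS satisfied.
A prefix code with these lengths CAN exist.

Kraft sum = 0.78125. Satisfied.


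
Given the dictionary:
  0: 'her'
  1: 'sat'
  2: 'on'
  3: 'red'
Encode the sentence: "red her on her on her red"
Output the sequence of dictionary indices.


Look up each word in the dictionary:
  'red' -> 3
  'her' -> 0
  'on' -> 2
  'her' -> 0
  'on' -> 2
  'her' -> 0
  'red' -> 3

Encoded: [3, 0, 2, 0, 2, 0, 3]


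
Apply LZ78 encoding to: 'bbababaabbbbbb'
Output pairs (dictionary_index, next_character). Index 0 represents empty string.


LZ78 encoding steps:
Dictionary: {0: ''}
Step 1: w='' (idx 0), next='b' -> output (0, 'b'), add 'b' as idx 1
Step 2: w='b' (idx 1), next='a' -> output (1, 'a'), add 'ba' as idx 2
Step 3: w='ba' (idx 2), next='b' -> output (2, 'b'), add 'bab' as idx 3
Step 4: w='' (idx 0), next='a' -> output (0, 'a'), add 'a' as idx 4
Step 5: w='a' (idx 4), next='b' -> output (4, 'b'), add 'ab' as idx 5
Step 6: w='b' (idx 1), next='b' -> output (1, 'b'), add 'bb' as idx 6
Step 7: w='bb' (idx 6), next='b' -> output (6, 'b'), add 'bbb' as idx 7


Encoded: [(0, 'b'), (1, 'a'), (2, 'b'), (0, 'a'), (4, 'b'), (1, 'b'), (6, 'b')]


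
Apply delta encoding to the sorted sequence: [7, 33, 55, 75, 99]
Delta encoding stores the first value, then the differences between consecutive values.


First value: 7
Deltas:
  33 - 7 = 26
  55 - 33 = 22
  75 - 55 = 20
  99 - 75 = 24


Delta encoded: [7, 26, 22, 20, 24]


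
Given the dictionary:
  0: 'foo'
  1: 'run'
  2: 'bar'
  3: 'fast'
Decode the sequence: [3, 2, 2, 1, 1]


Look up each index in the dictionary:
  3 -> 'fast'
  2 -> 'bar'
  2 -> 'bar'
  1 -> 'run'
  1 -> 'run'

Decoded: "fast bar bar run run"


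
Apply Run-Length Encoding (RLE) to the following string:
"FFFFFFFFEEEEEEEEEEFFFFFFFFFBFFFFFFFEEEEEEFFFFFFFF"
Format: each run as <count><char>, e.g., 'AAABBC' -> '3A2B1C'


Scanning runs left to right:
  i=0: run of 'F' x 8 -> '8F'
  i=8: run of 'E' x 10 -> '10E'
  i=18: run of 'F' x 9 -> '9F'
  i=27: run of 'B' x 1 -> '1B'
  i=28: run of 'F' x 7 -> '7F'
  i=35: run of 'E' x 6 -> '6E'
  i=41: run of 'F' x 8 -> '8F'

RLE = 8F10E9F1B7F6E8F


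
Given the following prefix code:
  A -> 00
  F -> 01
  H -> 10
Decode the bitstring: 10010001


Decoding step by step:
Bits 10 -> H
Bits 01 -> F
Bits 00 -> A
Bits 01 -> F


Decoded message: HFAF


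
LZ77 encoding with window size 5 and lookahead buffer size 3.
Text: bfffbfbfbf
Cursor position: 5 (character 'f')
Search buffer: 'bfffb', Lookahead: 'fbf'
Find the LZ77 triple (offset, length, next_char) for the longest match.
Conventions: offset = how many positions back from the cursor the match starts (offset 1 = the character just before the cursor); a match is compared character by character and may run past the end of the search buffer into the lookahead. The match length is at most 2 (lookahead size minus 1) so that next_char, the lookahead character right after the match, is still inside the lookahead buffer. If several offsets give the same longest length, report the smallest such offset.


Try each offset into the search buffer:
  offset=1 (pos 4, char 'b'): match length 0
  offset=2 (pos 3, char 'f'): match length 2
  offset=3 (pos 2, char 'f'): match length 1
  offset=4 (pos 1, char 'f'): match length 1
  offset=5 (pos 0, char 'b'): match length 0
Longest match has length 2 at offset 2.
next_char = character at position 5 + 2 = 7 -> 'f'

Best match: offset=2, length=2 (matching 'fb' starting at position 3)
LZ77 triple: (2, 2, 'f')


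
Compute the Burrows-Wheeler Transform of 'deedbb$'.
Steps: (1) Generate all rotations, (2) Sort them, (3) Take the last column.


Rotations (sorted):
  0: $deedbb -> last char: b
  1: b$deedb -> last char: b
  2: bb$deed -> last char: d
  3: dbb$dee -> last char: e
  4: deedbb$ -> last char: $
  5: edbb$de -> last char: e
  6: eedbb$d -> last char: d


BWT = bbde$ed


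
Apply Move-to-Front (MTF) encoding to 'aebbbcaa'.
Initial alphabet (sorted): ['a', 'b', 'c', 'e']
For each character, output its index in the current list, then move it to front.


MTF encoding:
'a': index 0 in ['a', 'b', 'c', 'e'] -> ['a', 'b', 'c', 'e']
'e': index 3 in ['a', 'b', 'c', 'e'] -> ['e', 'a', 'b', 'c']
'b': index 2 in ['e', 'a', 'b', 'c'] -> ['b', 'e', 'a', 'c']
'b': index 0 in ['b', 'e', 'a', 'c'] -> ['b', 'e', 'a', 'c']
'b': index 0 in ['b', 'e', 'a', 'c'] -> ['b', 'e', 'a', 'c']
'c': index 3 in ['b', 'e', 'a', 'c'] -> ['c', 'b', 'e', 'a']
'a': index 3 in ['c', 'b', 'e', 'a'] -> ['a', 'c', 'b', 'e']
'a': index 0 in ['a', 'c', 'b', 'e'] -> ['a', 'c', 'b', 'e']


Output: [0, 3, 2, 0, 0, 3, 3, 0]


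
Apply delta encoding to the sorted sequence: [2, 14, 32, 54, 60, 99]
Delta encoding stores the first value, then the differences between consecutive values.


First value: 2
Deltas:
  14 - 2 = 12
  32 - 14 = 18
  54 - 32 = 22
  60 - 54 = 6
  99 - 60 = 39


Delta encoded: [2, 12, 18, 22, 6, 39]


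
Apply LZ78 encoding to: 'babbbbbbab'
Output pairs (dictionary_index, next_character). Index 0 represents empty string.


LZ78 encoding steps:
Dictionary: {0: ''}
Step 1: w='' (idx 0), next='b' -> output (0, 'b'), add 'b' as idx 1
Step 2: w='' (idx 0), next='a' -> output (0, 'a'), add 'a' as idx 2
Step 3: w='b' (idx 1), next='b' -> output (1, 'b'), add 'bb' as idx 3
Step 4: w='bb' (idx 3), next='b' -> output (3, 'b'), add 'bbb' as idx 4
Step 5: w='b' (idx 1), next='a' -> output (1, 'a'), add 'ba' as idx 5
Step 6: w='b' (idx 1), end of input -> output (1, '')


Encoded: [(0, 'b'), (0, 'a'), (1, 'b'), (3, 'b'), (1, 'a'), (1, '')]


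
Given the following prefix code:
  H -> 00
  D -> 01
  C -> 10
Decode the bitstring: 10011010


Decoding step by step:
Bits 10 -> C
Bits 01 -> D
Bits 10 -> C
Bits 10 -> C


Decoded message: CDCC


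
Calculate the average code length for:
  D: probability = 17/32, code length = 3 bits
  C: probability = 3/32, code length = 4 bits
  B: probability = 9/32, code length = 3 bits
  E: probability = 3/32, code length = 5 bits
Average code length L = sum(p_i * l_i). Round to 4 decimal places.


Weighted contributions p_i * l_i:
  D: (17/32) * 3 = 51/32
  C: (3/32) * 4 = 12/32
  B: (9/32) * 3 = 27/32
  E: (3/32) * 5 = 15/32
Sum = (51 + 12 + 27 + 15)/32 = 105/32

L = 105/32 = 3.2813 bits/symbol


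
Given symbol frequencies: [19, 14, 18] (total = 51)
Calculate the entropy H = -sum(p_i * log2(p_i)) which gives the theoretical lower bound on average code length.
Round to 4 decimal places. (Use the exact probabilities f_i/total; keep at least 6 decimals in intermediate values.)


Per-symbol terms -p_i * log2(p_i) with p_i = f_i/51:
  p = 19/51 = 0.372549: log2(p) = -1.424498, -p*log2(p) = 0.530695
  p = 14/51 = 0.274510: log2(p) = -1.865070, -p*log2(p) = 0.511980
  p = 18/51 = 0.352941: log2(p) = -1.502500, -p*log2(p) = 0.530294
H = 0.530695 + 0.511980 + 0.530294 = 1.572969

H = 1.573 bits/symbol
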